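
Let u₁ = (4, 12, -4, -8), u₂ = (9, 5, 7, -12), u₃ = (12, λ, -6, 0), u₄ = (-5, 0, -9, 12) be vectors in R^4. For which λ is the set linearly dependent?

Dependence holds iff the 4×4 matrix [u₁ u₂ u₃ u₄] is singular.
Expanding, det = 6960 - 464*λ.
Solving 6960 - 464*λ = 0 yields λ = 15.

λ = 15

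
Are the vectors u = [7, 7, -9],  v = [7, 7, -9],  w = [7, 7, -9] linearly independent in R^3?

Form the 3×3 matrix with these as columns; its determinant is 0.
A zero determinant means the columns are linearly dependent.

linearly dependent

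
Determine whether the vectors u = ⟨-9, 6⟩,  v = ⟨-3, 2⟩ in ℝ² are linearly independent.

linearly dependent

Place the vectors as rows of a 2×2 matrix and reduce to echelon form.
The reduction yields 1 nonzero row, so the rank is 1.
Since rank 1 < 2, the set is linearly dependent.
Indeed u - 3v = 0.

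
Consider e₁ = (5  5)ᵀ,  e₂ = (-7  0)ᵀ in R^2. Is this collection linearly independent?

Form the 2×2 matrix with these as columns; its determinant is 35.
A nonzero determinant means the columns are linearly independent.

linearly independent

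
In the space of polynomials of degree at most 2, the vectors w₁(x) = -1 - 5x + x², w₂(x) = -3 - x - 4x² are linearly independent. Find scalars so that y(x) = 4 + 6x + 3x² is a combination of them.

Take coordinate vectors relative to {1, x, x²}.
Since w₁, w₂ are independent, the coefficients expressing y are uniquely determined by a linear system.
Back-substitution yields (a₁, a₂) = (-1, -1).

y = -w₁ - w₂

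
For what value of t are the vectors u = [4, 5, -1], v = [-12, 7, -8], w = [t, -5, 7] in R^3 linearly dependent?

Dependence holds iff the 3×3 matrix [u v w] is singular.
The determinant works out to 396 - 33*t.
Setting this to zero gives t = 12.

t = 12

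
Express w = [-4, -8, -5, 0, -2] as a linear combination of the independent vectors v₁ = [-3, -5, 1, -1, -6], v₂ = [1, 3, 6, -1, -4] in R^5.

Since v₁, v₂ are independent, the coefficients expressing w are uniquely determined by a linear system.
Row-reducing the augmented matrix gives the unique coefficients (α₁, α₂) = (1, -1).

w = v₁ - v₂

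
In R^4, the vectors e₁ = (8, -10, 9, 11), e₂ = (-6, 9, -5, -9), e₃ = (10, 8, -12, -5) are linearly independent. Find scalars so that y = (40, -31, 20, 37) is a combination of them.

y = 3e₁ - e₂ + e₃

Solve the system with e₁, e₂, e₃ as columns and y as the right-hand side.
Back-substitution yields (c₁, c₂, c₃) = (3, -1, 1).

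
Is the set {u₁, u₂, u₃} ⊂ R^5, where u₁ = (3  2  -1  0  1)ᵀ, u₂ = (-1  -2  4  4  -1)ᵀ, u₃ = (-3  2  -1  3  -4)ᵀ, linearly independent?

Row-reduce the matrix whose columns are u₁, u₂, u₃.
The reduction yields 3 nonzero rows, so the rank is 3.
Since rank = 3 (the number of vectors), the set is linearly independent.

linearly independent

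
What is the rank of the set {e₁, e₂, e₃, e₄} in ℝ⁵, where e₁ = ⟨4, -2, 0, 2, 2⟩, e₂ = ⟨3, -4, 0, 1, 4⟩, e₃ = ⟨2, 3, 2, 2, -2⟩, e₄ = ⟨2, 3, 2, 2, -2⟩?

3

Put the 5×4 matrix [e₁|e₂|e₃|e₄] into echelon form.
The echelon form has 3 nonzero rows, so the rank is 3.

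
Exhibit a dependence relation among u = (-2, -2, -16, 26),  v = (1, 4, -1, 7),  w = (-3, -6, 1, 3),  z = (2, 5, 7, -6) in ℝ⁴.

u - 2v + 2z = 0

Write the vectors as columns of a matrix and find a nonzero vector in its null space.
The free variable yields coefficients (1, -2, 0, 2) (any nonzero multiple also works).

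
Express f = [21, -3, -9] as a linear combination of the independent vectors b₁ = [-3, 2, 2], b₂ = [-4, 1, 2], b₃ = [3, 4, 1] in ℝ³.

Since b₁, b₂, b₃ are independent, the coefficients expressing f are uniquely determined by a linear system.
Row-reducing the augmented matrix gives the unique coefficients (c₁, c₂, c₃) = (-2, -3, 1).

f = -2b₁ - 3b₂ + b₃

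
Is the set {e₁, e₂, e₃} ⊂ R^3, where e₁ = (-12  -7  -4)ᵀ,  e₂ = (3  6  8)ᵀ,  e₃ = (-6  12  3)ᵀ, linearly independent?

linearly independent

Row-reduce the matrix whose columns are e₁, e₂, e₃.
The reduction yields 3 nonzero rows, so the rank is 3.
Since rank = 3 (the number of vectors), the set is linearly independent.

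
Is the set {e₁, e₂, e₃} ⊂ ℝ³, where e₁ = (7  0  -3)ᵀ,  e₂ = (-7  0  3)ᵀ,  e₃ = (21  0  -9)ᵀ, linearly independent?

Row-reduce the matrix whose columns are e₁, e₂, e₃.
The reduction yields 1 nonzero row, so the rank is 1.
Since rank 1 < 3, the set is linearly dependent.

linearly dependent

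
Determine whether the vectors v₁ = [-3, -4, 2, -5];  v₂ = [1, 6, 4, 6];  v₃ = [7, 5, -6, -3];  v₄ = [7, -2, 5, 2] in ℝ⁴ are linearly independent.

linearly independent

Form the 4×4 matrix with these as columns; its determinant is -3165.
A nonzero determinant means the columns are linearly independent.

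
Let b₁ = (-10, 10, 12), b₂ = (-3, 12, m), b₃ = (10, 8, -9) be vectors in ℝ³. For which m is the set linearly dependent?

m = 51/10

The vectors are dependent exactly when the determinant of the matrix with rows b₁, b₂, b₃ vanishes.
Expanding, det = 180*m - 918.
Solving 180*m - 918 = 0 yields m = 51/10.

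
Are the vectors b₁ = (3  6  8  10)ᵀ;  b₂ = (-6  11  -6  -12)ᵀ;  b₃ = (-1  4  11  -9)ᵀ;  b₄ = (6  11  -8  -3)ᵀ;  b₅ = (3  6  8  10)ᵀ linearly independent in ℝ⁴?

linearly dependent

There are 5 vectors in a 4-dimensional space, so they cannot be linearly independent.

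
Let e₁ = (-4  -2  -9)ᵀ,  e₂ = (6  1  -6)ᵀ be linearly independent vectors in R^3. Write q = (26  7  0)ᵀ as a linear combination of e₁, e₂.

q = -2e₁ + 3e₂

Since e₁, e₂ are independent, the coefficients expressing q are uniquely determined by a linear system.
Row-reducing the augmented matrix gives the unique coefficients (α₁, α₂) = (-2, 3).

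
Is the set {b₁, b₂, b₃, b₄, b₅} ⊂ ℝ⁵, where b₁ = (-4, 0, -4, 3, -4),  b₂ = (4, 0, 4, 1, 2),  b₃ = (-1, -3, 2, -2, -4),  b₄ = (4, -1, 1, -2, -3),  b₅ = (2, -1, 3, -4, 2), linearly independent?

linearly independent

Form the 5×5 matrix with these as columns; its determinant is -40.
A nonzero determinant means the columns are linearly independent.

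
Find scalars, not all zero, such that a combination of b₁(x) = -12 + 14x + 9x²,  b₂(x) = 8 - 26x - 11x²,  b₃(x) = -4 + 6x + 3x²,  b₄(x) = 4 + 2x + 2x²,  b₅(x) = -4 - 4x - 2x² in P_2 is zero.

Pass to coordinate vectors relative to the basis {1, x, x²}.
Row-reduce the matrix with b₁, b₂, b₃, b₄, b₅ as columns; the null space gives the coefficients.
One solution (up to scaling) is (3, -2, -15, -2, 0).

3b₁ - 2b₂ - 15b₃ - 2b₄ = 0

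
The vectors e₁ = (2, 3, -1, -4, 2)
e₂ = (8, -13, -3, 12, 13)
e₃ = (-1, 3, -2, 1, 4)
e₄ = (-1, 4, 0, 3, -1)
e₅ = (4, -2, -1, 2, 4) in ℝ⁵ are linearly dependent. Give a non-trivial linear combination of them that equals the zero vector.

Set up α₁e₁ + … + α₅e₅ = 0 and solve the homogeneous system.
The free variable yields coefficients (2, 1, -1, 1, -3) (any nonzero multiple also works).

2e₁ + e₂ - e₃ + e₄ - 3e₅ = 0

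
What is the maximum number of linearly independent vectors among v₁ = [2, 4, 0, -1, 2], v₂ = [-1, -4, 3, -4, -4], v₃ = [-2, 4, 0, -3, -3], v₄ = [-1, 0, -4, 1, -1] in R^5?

4

Form the matrix with v₁, v₂, v₃, v₄ as columns and reduce.
The echelon form has 4 nonzero rows, so the rank is 4.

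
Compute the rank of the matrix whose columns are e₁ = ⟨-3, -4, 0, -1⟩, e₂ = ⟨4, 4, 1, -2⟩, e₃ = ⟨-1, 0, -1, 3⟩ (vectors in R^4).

2

Row-reduce the 3×4 matrix with these as rows.
Exactly 2 pivots survive; hence the rank is 2.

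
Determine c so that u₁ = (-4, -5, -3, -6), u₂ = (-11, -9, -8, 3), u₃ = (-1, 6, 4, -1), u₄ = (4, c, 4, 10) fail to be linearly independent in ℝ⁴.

c = 37/5

Place the vectors as rows of a 4×4 matrix; dependence ⇔ determinant zero.
Expanding, det = 370*c - 2738.
This vanishes exactly when c = 37/5.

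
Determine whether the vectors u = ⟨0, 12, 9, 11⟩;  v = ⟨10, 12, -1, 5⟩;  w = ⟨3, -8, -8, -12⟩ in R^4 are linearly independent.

Place the vectors as rows of a 3×4 matrix and reduce to echelon form.
The reduction yields 3 nonzero rows, so the rank is 3.
Since rank = 3 (the number of vectors), the set is linearly independent.

linearly independent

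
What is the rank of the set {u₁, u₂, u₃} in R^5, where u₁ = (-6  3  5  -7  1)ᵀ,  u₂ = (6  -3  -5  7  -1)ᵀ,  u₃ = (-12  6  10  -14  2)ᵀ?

Put the 5×3 matrix [u₁|u₂|u₃] into echelon form.
Exactly 1 pivot survives; hence the rank is 1.

rank 1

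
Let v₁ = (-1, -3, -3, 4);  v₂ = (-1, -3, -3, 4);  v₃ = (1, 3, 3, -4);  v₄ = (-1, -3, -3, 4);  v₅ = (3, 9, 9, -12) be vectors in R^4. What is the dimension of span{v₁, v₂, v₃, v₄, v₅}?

dim = 1

Apply Gaussian elimination to the matrix whose rows are v₁, v₂, v₃, v₄, v₅.
The echelon form has 1 nonzero row, so the rank is 1.
(With 5 elements in a 4-dimensional space the rank is at most 4.)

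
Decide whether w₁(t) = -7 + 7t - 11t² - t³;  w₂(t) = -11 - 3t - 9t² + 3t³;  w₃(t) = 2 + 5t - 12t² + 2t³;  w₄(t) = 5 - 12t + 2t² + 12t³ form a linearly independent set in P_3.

Write each element as a coordinate vector in ℝ⁴ using {1, t, …, t³}.
Place the vectors as rows of a 4×4 matrix and reduce to echelon form.
The reduction yields 4 nonzero rows, so the rank is 4.
Since rank = 4 (the number of vectors), the set is linearly independent.

linearly independent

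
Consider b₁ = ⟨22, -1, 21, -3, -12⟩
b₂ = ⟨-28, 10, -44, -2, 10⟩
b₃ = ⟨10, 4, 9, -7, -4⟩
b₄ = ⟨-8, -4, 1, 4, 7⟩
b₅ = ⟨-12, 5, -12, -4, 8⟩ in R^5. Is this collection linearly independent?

linearly dependent

Row-reduce the matrix whose columns are b₁, b₂, b₃, b₄, b₅.
The reduction yields 3 nonzero rows, so the rank is 3.
Since rank 3 < 5, the set is linearly dependent.
Indeed 2b₁ + b₂ + 2b₄ = 0.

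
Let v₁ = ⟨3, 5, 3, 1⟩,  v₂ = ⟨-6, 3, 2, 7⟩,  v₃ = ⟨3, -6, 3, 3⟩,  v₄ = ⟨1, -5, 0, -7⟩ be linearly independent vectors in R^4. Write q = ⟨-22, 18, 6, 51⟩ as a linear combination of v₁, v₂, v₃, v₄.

Solve the system with v₁, v₂, v₃, v₄ as columns and q as the right-hand side.
The system has the unique solution (α₁, …, α₄) = (-1, 3, 1, -4).

q = -v₁ + 3v₂ + v₃ - 4v₄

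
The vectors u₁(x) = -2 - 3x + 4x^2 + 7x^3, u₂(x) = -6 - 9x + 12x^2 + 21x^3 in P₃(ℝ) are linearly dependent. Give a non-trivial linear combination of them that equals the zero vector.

3u₁ - u₂ = 0

Write each element as a vector in ℝ⁴ using {1, x, …, x^3}.
Solve the homogeneous system with u₁, u₂ as columns by row-reducing the coefficient matrix.
A generator of the null space is (3, -1).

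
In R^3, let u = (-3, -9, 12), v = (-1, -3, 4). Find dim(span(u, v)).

1

Row-reduce the 2×3 matrix with these as rows.
The echelon form has 1 nonzero row, so the rank is 1.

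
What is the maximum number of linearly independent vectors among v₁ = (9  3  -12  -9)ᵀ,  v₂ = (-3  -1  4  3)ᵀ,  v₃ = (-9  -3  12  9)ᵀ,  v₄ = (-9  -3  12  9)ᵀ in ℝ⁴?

Form the matrix with v₁, v₂, v₃, v₄ as columns and reduce.
Reduction leaves 1 leading entry, giving rank 1.

1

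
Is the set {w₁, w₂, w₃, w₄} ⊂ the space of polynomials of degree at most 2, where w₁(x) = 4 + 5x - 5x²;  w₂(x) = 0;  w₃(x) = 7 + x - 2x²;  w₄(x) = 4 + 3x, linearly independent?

Take coordinates with respect to the standard basis {1, x, x²}.
There are 4 vectors in a 3-dimensional space, so they cannot be linearly independent.

linearly dependent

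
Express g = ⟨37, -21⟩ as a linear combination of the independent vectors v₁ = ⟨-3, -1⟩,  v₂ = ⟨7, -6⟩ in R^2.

g = -3v₁ + 4v₂

Since v₁, v₂ are independent, the coefficients expressing g are uniquely determined by a linear system.
Row-reducing the augmented matrix gives the unique coefficients (a₁, a₂) = (-3, 4).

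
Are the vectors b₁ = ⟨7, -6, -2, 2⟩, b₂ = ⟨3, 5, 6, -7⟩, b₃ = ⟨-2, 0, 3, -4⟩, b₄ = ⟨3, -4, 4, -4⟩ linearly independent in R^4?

Form the 4×4 matrix with these as columns; its determinant is 360.
A nonzero determinant means the columns are linearly independent.

linearly independent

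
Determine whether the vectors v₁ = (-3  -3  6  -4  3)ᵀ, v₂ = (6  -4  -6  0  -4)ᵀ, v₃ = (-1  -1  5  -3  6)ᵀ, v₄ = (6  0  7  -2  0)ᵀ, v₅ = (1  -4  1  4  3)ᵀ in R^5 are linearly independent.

The matrix [v₁|v₂|v₃|v₄|v₅] has determinant 13426.
A nonzero determinant means the columns are linearly independent.

linearly independent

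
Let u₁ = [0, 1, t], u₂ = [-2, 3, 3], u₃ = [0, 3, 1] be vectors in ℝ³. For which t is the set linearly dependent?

The vectors are dependent exactly when the determinant of the matrix with rows u₁, u₂, u₃ vanishes.
The determinant works out to 2 - 6*t.
This vanishes exactly when t = 1/3.

t = 1/3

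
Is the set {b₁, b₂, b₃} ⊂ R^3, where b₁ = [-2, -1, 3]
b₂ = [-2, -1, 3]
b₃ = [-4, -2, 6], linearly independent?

linearly dependent

Two of the vectors are equal, giving an immediate dependence.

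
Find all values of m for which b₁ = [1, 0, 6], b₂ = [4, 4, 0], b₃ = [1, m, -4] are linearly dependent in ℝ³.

m = 5/3

The set is linearly dependent precisely when det[b₁; b₂; b₃] = 0.
Expanding, det = 24*m - 40.
This vanishes exactly when m = 5/3.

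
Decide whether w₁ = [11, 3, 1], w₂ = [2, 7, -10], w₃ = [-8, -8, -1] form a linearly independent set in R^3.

linearly independent

The matrix [w₁|w₂|w₃] has determinant -671.
A nonzero determinant means the columns are linearly independent.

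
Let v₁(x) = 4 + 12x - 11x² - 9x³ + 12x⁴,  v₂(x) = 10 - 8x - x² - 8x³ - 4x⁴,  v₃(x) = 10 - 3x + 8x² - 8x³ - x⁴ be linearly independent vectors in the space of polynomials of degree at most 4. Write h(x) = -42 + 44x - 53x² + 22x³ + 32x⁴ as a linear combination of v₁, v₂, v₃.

Take coordinate vectors relative to {1, x, …, x⁴}.
Solve the system with v₁, v₂, v₃ as columns and h as the right-hand side.
Row-reducing the augmented matrix gives the unique coefficients (c₁, c₂, c₃) = (2, -1, -4).

h = 2v₁ - v₂ - 4v₃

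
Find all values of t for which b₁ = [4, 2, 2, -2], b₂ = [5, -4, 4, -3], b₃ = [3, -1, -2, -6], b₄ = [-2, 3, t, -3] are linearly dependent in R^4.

t = -6

Dependence holds iff the 4×4 matrix [b₁ b₂ b₃ b₄] is singular.
Expanding, det = -112*t - 672.
This vanishes exactly when t = -6.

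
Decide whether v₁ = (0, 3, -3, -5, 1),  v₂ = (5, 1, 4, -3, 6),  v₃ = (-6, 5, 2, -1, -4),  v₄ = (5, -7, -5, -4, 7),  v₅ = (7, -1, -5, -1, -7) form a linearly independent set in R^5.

linearly independent

Row-reduce the matrix whose columns are v₁, v₂, v₃, v₄, v₅.
The reduction yields 5 nonzero rows, so the rank is 5.
Since rank = 5 (the number of vectors), the set is linearly independent.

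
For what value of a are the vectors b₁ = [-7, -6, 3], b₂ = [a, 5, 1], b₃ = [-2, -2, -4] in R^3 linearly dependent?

The vectors are dependent exactly when the determinant of the matrix with rows b₁, b₂, b₃ vanishes.
Cofactor expansion gives det = 168 - 30*a.
Solving 168 - 30*a = 0 yields a = 28/5.

a = 28/5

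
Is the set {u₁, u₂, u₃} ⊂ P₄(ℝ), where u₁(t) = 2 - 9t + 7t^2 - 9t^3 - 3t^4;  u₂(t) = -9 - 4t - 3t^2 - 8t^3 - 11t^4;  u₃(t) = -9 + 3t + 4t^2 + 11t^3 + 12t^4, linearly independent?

Take coordinates with respect to the standard basis {1, t, …, t^4}.
Row-reduce the matrix whose columns are u₁, u₂, u₃.
The reduction yields 3 nonzero rows, so the rank is 3.
Since rank = 3 (the number of vectors), the set is linearly independent.

linearly independent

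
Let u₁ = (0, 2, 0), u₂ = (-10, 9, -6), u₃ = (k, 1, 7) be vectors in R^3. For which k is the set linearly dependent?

Dependence holds iff the 3×3 matrix [u₁ u₂ u₃] is singular.
The determinant works out to 140 - 12*k.
Setting this to zero gives k = 35/3.

k = 35/3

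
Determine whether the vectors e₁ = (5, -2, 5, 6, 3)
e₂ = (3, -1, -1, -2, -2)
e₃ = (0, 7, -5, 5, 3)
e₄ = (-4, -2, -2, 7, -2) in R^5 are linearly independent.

linearly independent

Place the vectors as rows of a 4×5 matrix and reduce to echelon form.
The reduction yields 4 nonzero rows, so the rank is 4.
Since rank = 4 (the number of vectors), the set is linearly independent.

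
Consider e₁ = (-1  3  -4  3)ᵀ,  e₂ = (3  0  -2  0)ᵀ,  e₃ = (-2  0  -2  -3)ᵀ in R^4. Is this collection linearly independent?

Place the vectors as rows of a 3×4 matrix and reduce to echelon form.
The reduction yields 3 nonzero rows, so the rank is 3.
Since rank = 3 (the number of vectors), the set is linearly independent.

linearly independent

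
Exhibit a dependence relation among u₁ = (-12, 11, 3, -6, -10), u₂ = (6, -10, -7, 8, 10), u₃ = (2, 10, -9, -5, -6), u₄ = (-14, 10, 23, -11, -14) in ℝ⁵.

Row-reduce the matrix with u₁, u₂, u₃, u₄ as columns; the null space gives the coefficients.
The free variable yields coefficients (0, 2, 1, 1) (any nonzero multiple also works).

2u₂ + u₃ + u₄ = 0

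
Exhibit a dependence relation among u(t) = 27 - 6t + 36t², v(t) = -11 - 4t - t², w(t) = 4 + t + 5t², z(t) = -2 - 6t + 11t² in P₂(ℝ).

u + 3v - 3z = 0

Pass to coordinate vectors relative to the basis {1, t, t²}.
Row-reduce the matrix with u, v, w, z as columns; the null space gives the coefficients.
One solution (up to scaling) is (1, 3, 0, -3).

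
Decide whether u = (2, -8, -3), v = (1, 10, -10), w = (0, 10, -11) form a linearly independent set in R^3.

linearly independent

Form the 3×3 matrix with these as columns; its determinant is -138.
A nonzero determinant means the columns are linearly independent.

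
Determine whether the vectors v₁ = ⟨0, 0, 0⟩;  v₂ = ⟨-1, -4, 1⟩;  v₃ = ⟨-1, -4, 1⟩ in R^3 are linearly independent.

linearly dependent

One of the vectors is the zero vector, so the set is linearly dependent.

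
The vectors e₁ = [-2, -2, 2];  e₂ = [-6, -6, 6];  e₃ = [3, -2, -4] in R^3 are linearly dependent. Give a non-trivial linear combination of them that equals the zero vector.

3e₁ - e₂ = 0

Write the vectors as columns of a matrix and find a nonzero vector in its null space.
The free variable yields coefficients (3, -1, 0) (any nonzero multiple also works).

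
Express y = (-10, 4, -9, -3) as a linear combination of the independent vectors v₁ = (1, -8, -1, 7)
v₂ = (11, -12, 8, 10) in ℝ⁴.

y = v₁ - v₂

Write y = c₁v₁ + c₂v₂ and equate components.
Back-substitution yields (c₁, c₂) = (1, -1).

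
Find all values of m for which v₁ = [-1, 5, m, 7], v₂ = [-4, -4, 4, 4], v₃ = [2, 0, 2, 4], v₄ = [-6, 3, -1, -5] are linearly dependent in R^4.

m = 11/2

The set is linearly dependent precisely when det[v₁; v₂; v₃; v₄] = 0.
The determinant works out to 128*m - 704.
Setting this to zero gives m = 11/2.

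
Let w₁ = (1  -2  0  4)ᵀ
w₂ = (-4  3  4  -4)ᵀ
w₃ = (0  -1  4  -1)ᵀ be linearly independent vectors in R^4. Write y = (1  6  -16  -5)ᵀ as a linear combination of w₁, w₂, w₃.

Write y = a₁w₁ + … + a₃w₃ and equate components.
Row-reducing the augmented matrix gives the unique coefficients (a₁, a₂, a₃) = (-3, -1, -3).

y = -3w₁ - w₂ - 3w₃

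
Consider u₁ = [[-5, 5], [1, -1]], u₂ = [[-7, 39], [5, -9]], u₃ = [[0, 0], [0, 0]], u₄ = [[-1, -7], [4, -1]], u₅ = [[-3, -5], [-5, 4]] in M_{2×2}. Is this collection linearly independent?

Write each element as a coordinate vector in ℝ⁴ using {E₁₁, E₁₂, E₂₁, E₂₂}.
There are 5 vectors in a 4-dimensional space, so they cannot be linearly independent.

linearly dependent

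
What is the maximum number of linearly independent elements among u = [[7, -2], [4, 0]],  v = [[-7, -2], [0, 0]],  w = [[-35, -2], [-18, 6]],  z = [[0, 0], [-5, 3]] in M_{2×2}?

3

Represent each element by its coordinate vector in ℝ⁴.
Put the 4×4 matrix [u|v|w|z] into echelon form.
Reduction leaves 3 leading entries, giving rank 3.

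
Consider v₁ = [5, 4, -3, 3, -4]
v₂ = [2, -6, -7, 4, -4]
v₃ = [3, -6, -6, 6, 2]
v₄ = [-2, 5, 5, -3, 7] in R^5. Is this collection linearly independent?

Row-reduce the matrix whose columns are v₁, v₂, v₃, v₄.
The reduction yields 4 nonzero rows, so the rank is 4.
Since rank = 4 (the number of vectors), the set is linearly independent.

linearly independent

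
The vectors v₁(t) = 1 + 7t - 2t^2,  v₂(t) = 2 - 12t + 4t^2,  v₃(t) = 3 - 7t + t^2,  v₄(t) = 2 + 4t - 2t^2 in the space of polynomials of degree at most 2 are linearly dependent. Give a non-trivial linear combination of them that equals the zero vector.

Write each element as a vector in ℝ³ using {1, t, t^2}.
Write the vectors as columns of a matrix and find a nonzero vector in its null space.
A generator of the null space is (2, -1, 2, -3).

2v₁ - v₂ + 2v₃ - 3v₄ = 0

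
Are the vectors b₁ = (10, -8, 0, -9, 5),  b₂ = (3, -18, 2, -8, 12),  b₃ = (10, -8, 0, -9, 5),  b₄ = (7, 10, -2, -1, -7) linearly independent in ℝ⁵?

Row-reduce the matrix whose columns are b₁, b₂, b₃, b₄.
The reduction yields 2 nonzero rows, so the rank is 2.
Since rank 2 < 4, the set is linearly dependent.

linearly dependent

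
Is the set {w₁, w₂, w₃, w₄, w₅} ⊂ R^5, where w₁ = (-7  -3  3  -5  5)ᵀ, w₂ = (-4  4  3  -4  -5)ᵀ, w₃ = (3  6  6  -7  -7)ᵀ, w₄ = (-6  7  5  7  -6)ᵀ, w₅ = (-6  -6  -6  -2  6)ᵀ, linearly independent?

The matrix [w₁|w₂|w₃|w₄|w₅] has determinant -2800.
A nonzero determinant means the columns are linearly independent.

linearly independent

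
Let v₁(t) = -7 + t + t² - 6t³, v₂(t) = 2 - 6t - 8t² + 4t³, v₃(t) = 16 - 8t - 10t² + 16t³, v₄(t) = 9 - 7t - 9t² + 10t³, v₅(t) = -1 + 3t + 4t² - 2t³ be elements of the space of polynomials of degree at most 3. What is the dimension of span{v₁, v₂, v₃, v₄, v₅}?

2

Use coordinates relative to {1, t, …, t³}.
Apply Gaussian elimination to the matrix whose rows are v₁, v₂, v₃, v₄, v₅.
Exactly 2 pivots survive; hence the rank is 2.
(With 5 elements in a 4-dimensional space the rank is at most 4.)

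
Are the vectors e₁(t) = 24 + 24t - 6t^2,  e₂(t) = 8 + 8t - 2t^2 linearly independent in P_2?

linearly dependent

Take coordinates with respect to the standard basis {1, t, t^2}.
One vector is a scalar multiple of another, so the set is dependent.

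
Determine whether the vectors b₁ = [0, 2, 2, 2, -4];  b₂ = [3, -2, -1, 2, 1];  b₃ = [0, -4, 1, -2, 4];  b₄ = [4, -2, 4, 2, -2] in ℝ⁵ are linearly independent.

Row-reduce the matrix whose columns are b₁, b₂, b₃, b₄.
The reduction yields 4 nonzero rows, so the rank is 4.
Since rank = 4 (the number of vectors), the set is linearly independent.

linearly independent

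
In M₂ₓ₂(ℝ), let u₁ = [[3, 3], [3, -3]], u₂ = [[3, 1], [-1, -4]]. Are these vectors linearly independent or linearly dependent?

linearly independent

Take coordinates with respect to the standard basis {E₁₁, E₁₂, E₂₁, E₂₂}.
Row-reduce the matrix whose columns are u₁, u₂.
The reduction yields 2 nonzero rows, so the rank is 2.
Since rank = 2 (the number of vectors), the set is linearly independent.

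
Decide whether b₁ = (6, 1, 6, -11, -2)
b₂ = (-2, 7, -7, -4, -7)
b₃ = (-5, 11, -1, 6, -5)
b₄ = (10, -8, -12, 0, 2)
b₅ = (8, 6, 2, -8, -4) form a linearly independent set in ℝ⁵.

Place the vectors as rows of a 5×5 matrix and reduce to echelon form.
The reduction yields 5 nonzero rows, so the rank is 5.
Since rank = 5 (the number of vectors), the set is linearly independent.

linearly independent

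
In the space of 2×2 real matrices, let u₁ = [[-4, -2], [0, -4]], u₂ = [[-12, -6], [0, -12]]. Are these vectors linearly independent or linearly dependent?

Take coordinates with respect to the standard basis {E₁₁, E₁₂, E₂₁, E₂₂}.
Place the vectors as rows of a 2×4 matrix and reduce to echelon form.
The reduction yields 1 nonzero row, so the rank is 1.
Since rank 1 < 2, the set is linearly dependent.
Indeed 3u₁ - u₂ = 0.

linearly dependent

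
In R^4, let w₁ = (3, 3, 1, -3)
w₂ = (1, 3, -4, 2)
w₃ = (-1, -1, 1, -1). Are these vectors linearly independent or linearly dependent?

linearly independent

Row-reduce the matrix whose columns are w₁, w₂, w₃.
The reduction yields 3 nonzero rows, so the rank is 3.
Since rank = 3 (the number of vectors), the set is linearly independent.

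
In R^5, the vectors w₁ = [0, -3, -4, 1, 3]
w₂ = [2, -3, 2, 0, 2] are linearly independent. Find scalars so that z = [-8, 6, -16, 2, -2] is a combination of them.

z = 2w₁ - 4w₂

Set up the augmented matrix [w₁ | w₂ | z] and row-reduce.
Row-reducing the augmented matrix gives the unique coefficients (c₁, c₂) = (2, -4).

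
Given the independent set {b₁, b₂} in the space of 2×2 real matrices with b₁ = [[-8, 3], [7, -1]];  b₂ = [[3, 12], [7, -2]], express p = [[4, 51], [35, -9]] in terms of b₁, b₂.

p = b₁ + 4b₂

Take coordinate vectors relative to {E₁₁, E₁₂, E₂₁, E₂₂}.
Write p = α₁b₁ + α₂b₂ and equate components.
Row-reducing the augmented matrix gives the unique coefficients (α₁, α₂) = (1, 4).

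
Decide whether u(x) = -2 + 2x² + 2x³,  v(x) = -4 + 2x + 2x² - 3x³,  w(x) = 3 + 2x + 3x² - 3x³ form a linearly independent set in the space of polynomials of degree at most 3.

linearly independent

Take coordinates with respect to the standard basis {1, x, …, x³}.
Row-reduce the matrix whose columns are u, v, w.
The reduction yields 3 nonzero rows, so the rank is 3.
Since rank = 3 (the number of vectors), the set is linearly independent.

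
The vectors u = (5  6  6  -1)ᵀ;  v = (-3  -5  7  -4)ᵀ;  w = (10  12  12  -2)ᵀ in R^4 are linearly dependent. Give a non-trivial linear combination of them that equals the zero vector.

2u - w = 0

Write the vectors as columns of a matrix and find a nonzero vector in its null space.
The free variable yields coefficients (2, 0, -1) (any nonzero multiple also works).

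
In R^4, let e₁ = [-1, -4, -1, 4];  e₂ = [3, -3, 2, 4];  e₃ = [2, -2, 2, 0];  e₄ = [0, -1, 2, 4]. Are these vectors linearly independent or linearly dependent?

linearly independent

The matrix [e₁|e₂|e₃|e₄] has determinant 112.
A nonzero determinant means the columns are linearly independent.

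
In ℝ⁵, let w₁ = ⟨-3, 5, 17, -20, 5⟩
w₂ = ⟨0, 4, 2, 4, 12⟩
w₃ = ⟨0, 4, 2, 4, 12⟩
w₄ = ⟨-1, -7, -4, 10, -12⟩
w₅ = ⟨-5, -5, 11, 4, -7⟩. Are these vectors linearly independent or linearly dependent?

Two of the vectors are equal, giving an immediate dependence.

linearly dependent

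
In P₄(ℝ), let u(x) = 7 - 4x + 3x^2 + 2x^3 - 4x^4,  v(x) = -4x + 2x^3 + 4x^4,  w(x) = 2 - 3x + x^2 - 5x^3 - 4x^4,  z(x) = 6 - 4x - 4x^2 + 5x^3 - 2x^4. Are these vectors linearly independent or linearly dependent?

linearly independent

Take coordinates with respect to the standard basis {1, x, …, x^4}.
Place the vectors as rows of a 4×5 matrix and reduce to echelon form.
The reduction yields 4 nonzero rows, so the rank is 4.
Since rank = 4 (the number of vectors), the set is linearly independent.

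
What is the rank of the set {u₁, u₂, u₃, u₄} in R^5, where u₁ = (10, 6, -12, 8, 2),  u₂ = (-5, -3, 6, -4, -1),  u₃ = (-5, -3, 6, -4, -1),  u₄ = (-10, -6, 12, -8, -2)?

1

Put the 5×4 matrix [u₁|u₂|u₃|u₄] into echelon form.
There is 1 pivot column, so rank = 1.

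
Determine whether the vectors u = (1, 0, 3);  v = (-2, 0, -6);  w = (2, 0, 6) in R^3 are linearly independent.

One vector is a scalar multiple of another, so the set is dependent.

linearly dependent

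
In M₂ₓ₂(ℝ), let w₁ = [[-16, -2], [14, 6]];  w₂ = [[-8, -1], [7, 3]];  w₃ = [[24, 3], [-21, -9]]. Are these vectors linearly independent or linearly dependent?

linearly dependent

Take coordinates with respect to the standard basis {E₁₁, E₁₂, E₂₁, E₂₂}.
Row-reduce the matrix whose columns are w₁, w₂, w₃.
The reduction yields 1 nonzero row, so the rank is 1.
Since rank 1 < 3, the set is linearly dependent.
Indeed w₁ - 2w₂ = 0.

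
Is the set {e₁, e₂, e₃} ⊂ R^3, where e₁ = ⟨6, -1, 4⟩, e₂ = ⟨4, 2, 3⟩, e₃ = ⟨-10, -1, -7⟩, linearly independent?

Row-reduce the matrix whose columns are e₁, e₂, e₃.
The reduction yields 2 nonzero rows, so the rank is 2.
Since rank 2 < 3, the set is linearly dependent.

linearly dependent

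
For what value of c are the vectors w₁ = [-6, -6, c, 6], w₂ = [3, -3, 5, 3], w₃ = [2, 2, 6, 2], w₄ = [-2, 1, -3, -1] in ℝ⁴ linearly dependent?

The vectors are dependent exactly when the determinant of the matrix with rows w₁, w₂, w₃, w₄ vanishes.
Cofactor expansion gives det = 12*c + 72.
Setting this to zero gives c = -6.

c = -6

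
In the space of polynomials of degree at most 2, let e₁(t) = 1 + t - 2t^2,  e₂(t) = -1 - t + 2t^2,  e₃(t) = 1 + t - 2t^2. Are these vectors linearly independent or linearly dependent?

Write each element as a coordinate vector in ℝ³ using {1, t, t^2}.
The matrix [e₁|e₂|e₃] has determinant 0.
A zero determinant means the columns are linearly dependent.

linearly dependent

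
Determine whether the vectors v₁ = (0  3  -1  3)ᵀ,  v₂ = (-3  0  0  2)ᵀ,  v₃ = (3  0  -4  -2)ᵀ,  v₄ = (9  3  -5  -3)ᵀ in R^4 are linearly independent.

Place the vectors as rows of a 4×4 matrix and reduce to echelon form.
The reduction yields 3 nonzero rows, so the rank is 3.
Since rank 3 < 4, the set is linearly dependent.
Indeed v₁ - 2v₂ + v₃ - v₄ = 0.

linearly dependent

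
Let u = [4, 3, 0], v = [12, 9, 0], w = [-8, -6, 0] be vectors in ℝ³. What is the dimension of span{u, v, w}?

Put the 3×3 matrix [u|v|w] into echelon form.
The echelon form has 1 nonzero row, so the rank is 1.

1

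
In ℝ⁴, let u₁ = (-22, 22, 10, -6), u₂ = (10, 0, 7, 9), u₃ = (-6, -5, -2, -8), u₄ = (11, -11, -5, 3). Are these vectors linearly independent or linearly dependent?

One vector is a scalar multiple of another, so the set is dependent.

linearly dependent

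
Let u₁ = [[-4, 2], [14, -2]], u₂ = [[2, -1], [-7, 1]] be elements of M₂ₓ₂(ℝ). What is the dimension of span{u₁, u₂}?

1

Represent each element by its coordinate vector in ℝ⁴.
Form the matrix with u₁, u₂ as columns and reduce.
Exactly 1 pivot survives; hence the rank is 1.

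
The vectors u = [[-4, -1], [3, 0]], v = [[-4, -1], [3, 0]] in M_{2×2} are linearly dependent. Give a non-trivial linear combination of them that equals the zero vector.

Write each element as a vector in ℝ⁴ using {E₁₁, E₁₂, E₂₁, E₂₂}.
Row-reduce the matrix with u, v as columns; the null space gives the coefficients.
One solution (up to scaling) is (1, -1).

u - v = 0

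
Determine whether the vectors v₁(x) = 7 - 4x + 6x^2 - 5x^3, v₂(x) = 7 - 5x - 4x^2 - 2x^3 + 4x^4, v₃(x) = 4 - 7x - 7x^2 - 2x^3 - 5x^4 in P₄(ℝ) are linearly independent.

linearly independent

Write each element as a coordinate vector in ℝ⁵ using {1, x, …, x^4}.
Row-reduce the matrix whose columns are v₁, v₂, v₃.
The reduction yields 3 nonzero rows, so the rank is 3.
Since rank = 3 (the number of vectors), the set is linearly independent.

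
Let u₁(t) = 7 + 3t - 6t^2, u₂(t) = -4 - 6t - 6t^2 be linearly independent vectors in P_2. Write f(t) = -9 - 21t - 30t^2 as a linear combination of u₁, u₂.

f = u₁ + 4u₂

Take coordinate vectors relative to {1, t, t^2}.
Solve the system with u₁, u₂ as columns and f as the right-hand side.
Back-substitution yields (α₁, α₂) = (1, 4).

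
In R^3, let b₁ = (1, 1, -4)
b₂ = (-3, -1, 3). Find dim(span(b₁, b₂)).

dim = 2

Form the matrix with b₁, b₂ as columns and reduce.
There are 2 pivot columns, so rank = 2.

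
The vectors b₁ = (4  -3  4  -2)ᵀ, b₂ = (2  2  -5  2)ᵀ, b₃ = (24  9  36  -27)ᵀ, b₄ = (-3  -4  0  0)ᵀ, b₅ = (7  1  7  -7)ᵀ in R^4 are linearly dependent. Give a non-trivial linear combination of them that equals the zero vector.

3b₂ + b₃ + 3b₄ - 3b₅ = 0

Solve the homogeneous system with b₁, b₂, b₃, b₄, b₅ as columns by row-reducing the coefficient matrix.
One solution (up to scaling) is (0, 3, 1, 3, -3).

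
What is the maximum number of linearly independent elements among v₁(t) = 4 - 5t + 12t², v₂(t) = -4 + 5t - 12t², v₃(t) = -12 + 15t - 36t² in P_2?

Pass to coordinate vectors with respect to the basis {1, t, t²}.
Form the matrix with v₁, v₂, v₃ as columns and reduce.
The echelon form has 1 nonzero row, so the rank is 1.

1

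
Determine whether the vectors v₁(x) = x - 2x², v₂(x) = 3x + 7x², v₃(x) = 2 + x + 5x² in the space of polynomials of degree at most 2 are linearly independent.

Take coordinates with respect to the standard basis {1, x, x²}.
Place the vectors as rows of a 3×3 matrix and reduce to echelon form.
The reduction yields 3 nonzero rows, so the rank is 3.
Since rank = 3 (the number of vectors), the set is linearly independent.

linearly independent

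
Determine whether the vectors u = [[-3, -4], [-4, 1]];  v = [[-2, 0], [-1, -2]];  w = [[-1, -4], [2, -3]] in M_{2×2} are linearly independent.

Write each element as a coordinate vector in ℝ⁴ using {E₁₁, E₁₂, E₂₁, E₂₂}.
Row-reduce the matrix whose columns are u, v, w.
The reduction yields 3 nonzero rows, so the rank is 3.
Since rank = 3 (the number of vectors), the set is linearly independent.

linearly independent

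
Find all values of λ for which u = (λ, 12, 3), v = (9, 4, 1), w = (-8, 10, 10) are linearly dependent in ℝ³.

λ = 27

The set is linearly dependent precisely when det[u; v; w] = 0.
Cofactor expansion gives det = 30*λ - 810.
Setting this to zero gives λ = 27.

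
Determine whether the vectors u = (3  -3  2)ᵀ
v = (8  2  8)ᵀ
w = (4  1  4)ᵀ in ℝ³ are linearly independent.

Place the vectors as rows of a 3×3 matrix and reduce to echelon form.
The reduction yields 2 nonzero rows, so the rank is 2.
Since rank 2 < 3, the set is linearly dependent.
Indeed v - 2w = 0.

linearly dependent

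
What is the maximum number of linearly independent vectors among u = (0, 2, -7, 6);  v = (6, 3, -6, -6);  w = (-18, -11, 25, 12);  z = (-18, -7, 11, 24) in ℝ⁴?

Put the 4×4 matrix [u|v|w|z] into echelon form.
Exactly 2 pivots survive; hence the rank is 2.

2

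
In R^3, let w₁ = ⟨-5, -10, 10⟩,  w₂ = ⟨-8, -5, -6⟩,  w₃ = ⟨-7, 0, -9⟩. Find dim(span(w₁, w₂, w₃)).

dim = 3

Form the matrix with w₁, w₂, w₃ as columns and reduce.
Exactly 3 pivots survive; hence the rank is 3.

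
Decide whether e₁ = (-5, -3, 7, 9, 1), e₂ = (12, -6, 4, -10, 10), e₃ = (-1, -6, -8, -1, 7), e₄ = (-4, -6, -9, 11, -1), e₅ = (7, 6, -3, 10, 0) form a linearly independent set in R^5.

Row-reduce the matrix whose columns are e₁, e₂, e₃, e₄, e₅.
The reduction yields 5 nonzero rows, so the rank is 5.
Since rank = 5 (the number of vectors), the set is linearly independent.

linearly independent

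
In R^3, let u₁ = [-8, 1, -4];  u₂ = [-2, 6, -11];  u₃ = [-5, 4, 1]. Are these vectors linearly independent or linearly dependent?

linearly independent

Place the vectors as rows of a 3×3 matrix and reduce to echelon form.
The reduction yields 3 nonzero rows, so the rank is 3.
Since rank = 3 (the number of vectors), the set is linearly independent.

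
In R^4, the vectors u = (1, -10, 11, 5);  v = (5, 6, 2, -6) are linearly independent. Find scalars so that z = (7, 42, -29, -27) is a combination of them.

z = -3u + 2v

Write z = α₁u + α₂v and equate components.
Back-substitution yields (α₁, α₂) = (-3, 2).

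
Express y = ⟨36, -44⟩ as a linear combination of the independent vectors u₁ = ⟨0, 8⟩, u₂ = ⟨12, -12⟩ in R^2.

y = -u₁ + 3u₂

Write y = a₁u₁ + a₂u₂ and equate components.
Back-substitution yields (a₁, a₂) = (-1, 3).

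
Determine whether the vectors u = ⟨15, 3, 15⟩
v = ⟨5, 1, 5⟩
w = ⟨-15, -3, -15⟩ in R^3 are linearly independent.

Form the 3×3 matrix with these as columns; its determinant is 0.
A zero determinant means the columns are linearly dependent.

linearly dependent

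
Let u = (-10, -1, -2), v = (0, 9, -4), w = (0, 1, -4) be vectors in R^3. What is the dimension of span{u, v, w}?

Form the matrix with u, v, w as columns and reduce.
The echelon form has 3 nonzero rows, so the rank is 3.

dim = 3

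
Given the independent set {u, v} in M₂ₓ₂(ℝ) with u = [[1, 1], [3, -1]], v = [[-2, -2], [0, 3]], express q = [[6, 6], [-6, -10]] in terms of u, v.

q = -2u - 4v

Take coordinate vectors relative to {E₁₁, E₁₂, E₂₁, E₂₂}.
Solve the system with u, v as columns and q as the right-hand side.
Back-substitution yields (c₁, c₂) = (-2, -4).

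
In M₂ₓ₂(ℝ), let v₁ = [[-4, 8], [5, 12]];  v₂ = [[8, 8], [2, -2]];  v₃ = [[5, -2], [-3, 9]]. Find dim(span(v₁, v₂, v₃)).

3

Use coordinates relative to {E₁₁, E₁₂, E₂₁, E₂₂}.
Apply Gaussian elimination to the matrix whose rows are v₁, v₂, v₃.
There are 3 pivot columns, so rank = 3.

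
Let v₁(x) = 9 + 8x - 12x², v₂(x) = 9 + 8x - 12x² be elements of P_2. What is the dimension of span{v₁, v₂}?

dim = 1

Use coordinates relative to {1, x, x²}.
Row-reduce the 2×3 matrix with these as rows.
Exactly 1 pivot survives; hence the rank is 1.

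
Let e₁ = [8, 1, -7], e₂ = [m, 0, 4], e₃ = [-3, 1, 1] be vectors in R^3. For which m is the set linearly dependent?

m = -11/2

The vectors are dependent exactly when the determinant of the matrix with rows e₁, e₂, e₃ vanishes.
Cofactor expansion gives det = -8*m - 44.
Solving -8*m - 44 = 0 yields m = -11/2.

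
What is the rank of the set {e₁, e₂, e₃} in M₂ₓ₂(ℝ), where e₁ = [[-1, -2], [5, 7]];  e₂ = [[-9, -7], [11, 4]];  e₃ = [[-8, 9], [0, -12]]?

rank 3

Use coordinates relative to {E₁₁, E₁₂, E₂₁, E₂₂}.
Apply Gaussian elimination to the matrix whose rows are e₁, e₂, e₃.
Exactly 3 pivots survive; hence the rank is 3.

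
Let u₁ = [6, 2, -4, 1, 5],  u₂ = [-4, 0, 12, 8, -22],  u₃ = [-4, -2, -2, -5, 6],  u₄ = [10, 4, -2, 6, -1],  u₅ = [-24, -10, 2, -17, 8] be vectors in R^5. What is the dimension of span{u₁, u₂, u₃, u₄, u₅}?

Put the 5×5 matrix [u₁|u₂|u₃|u₄|u₅] into echelon form.
Exactly 2 pivots survive; hence the rank is 2.

dim = 2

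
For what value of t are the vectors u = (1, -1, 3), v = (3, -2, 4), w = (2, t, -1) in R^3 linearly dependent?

The vectors are dependent exactly when the determinant of the matrix with rows u, v, w vanishes.
Expanding, det = 5*t + 3.
Setting this to zero gives t = -3/5.

t = -3/5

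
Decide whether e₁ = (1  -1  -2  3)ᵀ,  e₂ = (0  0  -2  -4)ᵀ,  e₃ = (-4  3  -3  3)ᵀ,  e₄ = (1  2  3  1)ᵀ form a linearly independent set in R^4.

linearly independent

Form the 4×4 matrix with these as columns; its determinant is -198.
A nonzero determinant means the columns are linearly independent.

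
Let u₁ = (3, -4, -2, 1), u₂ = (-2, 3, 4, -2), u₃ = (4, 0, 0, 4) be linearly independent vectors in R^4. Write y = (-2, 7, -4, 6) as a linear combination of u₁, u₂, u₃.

Since u₁, u₂, u₃ are independent, the coefficients expressing y are uniquely determined by a linear system.
Back-substitution yields (α₁, α₂, α₃) = (-4, -3, 1).

y = -4u₁ - 3u₂ + u₃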